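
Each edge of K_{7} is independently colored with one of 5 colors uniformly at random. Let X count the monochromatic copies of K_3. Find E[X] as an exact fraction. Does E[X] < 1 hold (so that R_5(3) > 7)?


E[X] = C(7, 3) · 5^{1 − 3} = 35 · 5^{−2} = 35/25.
As a reduced fraction: E[X] = 7/5 ≈ 1.400000.
Is E[X] < 1? NO.
Since E[X] ≥ 1, the first-moment bound is inconclusive at n = 7; it does NOT by itself certify R_5(3) > 7.

E[X] = 7/5 ≈ 1.400000; E[X] ≥ 1; first-moment method inconclusive here.


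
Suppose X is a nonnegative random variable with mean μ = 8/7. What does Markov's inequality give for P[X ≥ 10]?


μ = E[X] = 8/7, a = 10.
Markov: P[X ≥ 10] ≤ μ/a = (8/7)/10 = 4/35.
Numerically: ≈ 0.114286.
(Since a = 10 > μ = 1.142857, the bound 4/35 is < 1 and informative.)

P[X ≥ 10] ≤ 4/35 ≈ 0.114286.


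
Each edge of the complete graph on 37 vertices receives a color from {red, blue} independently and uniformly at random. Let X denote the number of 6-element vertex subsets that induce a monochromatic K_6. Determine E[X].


Let X = Σ_S X_S over the C(37, 6) = 2324784 subsets S of size 6, where X_S = 1 if the K_6 on S is monochromatic.
For a fixed S, the K_6 on S has C(6, 2) = 15 edges. P[all 15 edges red] = (1/2)^15, and likewise for blue, so P[monochromatic] = 2·(1/2)^15 = 2^{1 − 15} = 1/16384.
By linearity: E[X] = C(37, 6) · 2^{1 − 15} = 2324784 · 1/16384 = 145299/1024.
Numerically: E[X] ≈ 141.89355.

E[X] = C(37,6)·2^(1−C(6,2)) = 145299/1024 ≈ 141.89355.


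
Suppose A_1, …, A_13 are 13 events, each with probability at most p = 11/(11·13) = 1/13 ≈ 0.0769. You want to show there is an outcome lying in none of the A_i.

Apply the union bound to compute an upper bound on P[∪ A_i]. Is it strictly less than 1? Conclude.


Union bound: P[∪_{i=1}^{13} A_i] ≤ Σ_i P[A_i] ≤ 13·p = 13·(1/13) = 1.
Numerically: 1 ≈ 1.0000.
Is 1 < 1? NO.
Since the bound 1 is ≥ 1, the union bound is uninformative here; it does NOT by itself certify existence.

13·p = 1 ≈ 1.0000; existence NOT certified by the union bound.


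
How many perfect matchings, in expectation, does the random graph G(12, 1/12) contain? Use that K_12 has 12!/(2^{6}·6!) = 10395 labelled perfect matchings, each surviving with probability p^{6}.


K_12 has 12!/(2^{6}·6!) = 10395 labelled perfect matchings.
For each such perfect matching H, let X_H = 1 if all 6 edges of H are present in G. Then P[X_H = 1] = p^{6} = (1/12)^{6} = 1/2985984.
By linearity of expectation: E[X] = Σ_H E[X_H] = 10395 · p^{6} = 10395 · 1/2985984 = 385/110592.
Numerically: E[X] ≈ 0.00348126.

E[X] = 10395 · (1/12)^{6} = 385/110592 ≈ 0.00348126.


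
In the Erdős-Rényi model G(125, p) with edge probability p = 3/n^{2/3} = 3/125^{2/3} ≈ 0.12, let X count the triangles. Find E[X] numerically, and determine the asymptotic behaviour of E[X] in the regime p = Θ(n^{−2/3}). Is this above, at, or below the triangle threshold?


Number of potential triangles: C(125, 3) = 317750.
Each occurs with probability p³ ≈ (0.12)³ ≈ 1.7280000e-03.
By linearity: E[X] = C(125, 3)·p³ ≈ 317750 · 1.7280000e-03 ≈ 549.07200.
Since α = 2/3 < 1, p = c/n^{2/3} ≫ 1/n is above the triangle threshold p ~ 1/n. Asymptotically E[X] ~ (c³/6)·n^{3(1−α)} = (3³/6)·n^{1} → ∞; triangles are abundant w.h.p.

E[X] ≈ 549.07200; in regime p = Θ(1/n^{2/3}) E[X] diverges (above the triangle threshold p ~ 1/n).


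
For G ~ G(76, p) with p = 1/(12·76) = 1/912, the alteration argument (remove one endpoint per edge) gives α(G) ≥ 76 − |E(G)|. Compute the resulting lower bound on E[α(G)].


E[|E(G)|] = C(76, 2)·p = 2850 · (1/912) = 25/8.
E[α(G)] ≥ n − E[|E(G)|] = 76 − 25/8 = 583/8.
Numerically: ≈ 72.87500.
(This is only a lower bound; the true E[α(G)] may be larger.)

E[α(G)] ≥ 583/8 ≈ 72.87500.


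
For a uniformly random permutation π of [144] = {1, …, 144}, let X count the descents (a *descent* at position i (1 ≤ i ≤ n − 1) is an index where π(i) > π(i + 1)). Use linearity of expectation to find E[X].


Write X = Σ X_I over i = 1, …, 143, with X_I the indicator of one descent.
There are 143 indicators.
For each fixed i, the pair (π(i), π(i+1)) is a uniformly random ordered pair of distinct values from {1, …, 144}; by symmetry P[π(i) > π(i+1)] = 1/2.
By linearity: E[X] = 143 · (1/2) = (144 − 1) · (1/2) = 143/2 ≈ 71.500000.

E[X] = 143/2 = 71.500000.


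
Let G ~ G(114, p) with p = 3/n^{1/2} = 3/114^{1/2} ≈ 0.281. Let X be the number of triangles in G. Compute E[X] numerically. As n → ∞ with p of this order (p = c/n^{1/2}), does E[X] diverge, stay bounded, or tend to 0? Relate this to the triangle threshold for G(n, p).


Number of potential triangles: C(114, 3) = 240464.
Each occurs with probability p³ ≈ (0.281)³ ≈ 2.218230e-02.
By linearity: E[X] = C(114, 3)·p³ ≈ 240464 · 2.218230e-02 ≈ 5334.0435.
Since α = 1/2 < 1, p = c/n^{1/2} ≫ 1/n is above the triangle threshold p ~ 1/n. Asymptotically E[X] ~ (c³/6)·n^{3(1−α)} = (3³/6)·n^{1.5} → ∞; triangles are abundant w.h.p.

E[X] ≈ 5334.0435; in regime p = Θ(1/n^{1/2}) E[X] diverges (above the triangle threshold p ~ 1/n).


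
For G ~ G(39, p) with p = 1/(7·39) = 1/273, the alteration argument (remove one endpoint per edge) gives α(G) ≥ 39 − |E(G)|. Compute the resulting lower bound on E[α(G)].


E[|E(G)|] = C(39, 2)·p = 741 · (1/273) = 19/7.
E[α(G)] ≥ n − E[|E(G)|] = 39 − 19/7 = 254/7.
Numerically: ≈ 36.2857.
(This is only a lower bound; the true E[α(G)] may be larger.)

E[α(G)] ≥ 254/7 ≈ 36.2857.


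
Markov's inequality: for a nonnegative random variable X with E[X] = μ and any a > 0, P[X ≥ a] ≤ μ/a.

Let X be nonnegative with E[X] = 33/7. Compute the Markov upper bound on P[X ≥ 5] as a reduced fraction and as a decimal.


μ = E[X] = 33/7, a = 5.
Markov: P[X ≥ 5] ≤ μ/a = (33/7)/5 = 33/35.
Numerically: ≈ 0.9429.
(Since a = 5 > μ = 4.7143, the bound 33/35 is < 1 and informative.)

P[X ≥ 5] ≤ 33/35 ≈ 0.9429.


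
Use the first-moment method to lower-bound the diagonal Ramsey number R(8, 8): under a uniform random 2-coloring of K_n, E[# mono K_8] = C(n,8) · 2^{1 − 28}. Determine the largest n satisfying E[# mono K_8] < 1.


We need C(n, 8) · 2^{1 − 28} < 1, i.e. C(n, 8) < 2^{28 − 1} = 134217728.
Check values of n near the boundary:
  n = 39: C(39, 8) = 61523748; 61523748 < 134217728? YES
  n = 40: C(40, 8) = 76904685; 76904685 < 134217728? YES
  n = 41: C(41, 8) = 95548245; 95548245 < 134217728? YES
  n = 42: C(42, 8) = 118030185; 118030185 < 134217728? YES
  n = 43: C(43, 8) = 145008513; 145008513 < 134217728? NO
  n = 44: C(44, 8) = 177232627; 177232627 < 134217728? NO
  n = 45: C(45, 8) = 215553195; 215553195 < 134217728? NO
The largest n with C(n, 8) < 134217728 is n = 42 (where E[X] = 118030185/134217728 ≈ 0.879393). Hence R(8, 8) > 42, i.e. R(8, 8) ≥ 43.

Largest n = 42; hence R(8, 8) > 42.


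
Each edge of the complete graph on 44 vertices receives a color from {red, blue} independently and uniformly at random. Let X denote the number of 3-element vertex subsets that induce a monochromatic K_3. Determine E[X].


Let X = Σ_S X_S over the C(44, 3) = 13244 subsets S of size 3, where X_S = 1 if the K_3 on S is monochromatic.
For a fixed S, the K_3 on S has C(3, 2) = 3 edges. P[all 3 edges red] = (1/2)^3, and likewise for blue, so P[monochromatic] = 2·(1/2)^3 = 2^{1 − 3} = 1/4.
Summing: E[X] = C(44, 3) · 2^{1 − 3} = 13244 · 1/4 = 3311.
Numerically: E[X] ≈ 3311.00000.

E[X] = C(44,3)·2^(1−C(3,2)) = 3311 ≈ 3311.00000.


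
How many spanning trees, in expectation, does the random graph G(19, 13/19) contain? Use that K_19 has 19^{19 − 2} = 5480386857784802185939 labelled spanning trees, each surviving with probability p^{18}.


K_19 has 19^{19 − 2} = 5480386857784802185939 labelled spanning trees.
For each such spanning tree H, let X_H = 1 if all 18 edges of H are present in G. Then P[X_H = 1] = p^{18} = (13/19)^{18} = 112455406951957393129/104127350297911241532841.
By linearity of expectation: E[X] = Σ_H E[X_H] = 5480386857784802185939 · p^{18} = 5480386857784802185939 · 112455406951957393129/104127350297911241532841 = 112455406951957393129/19.
Numerically: E[X] ≈ 5.919e+18.

E[X] = 5480386857784802185939 · (13/19)^{18} = 112455406951957393129/19 ≈ 5.919e+18.


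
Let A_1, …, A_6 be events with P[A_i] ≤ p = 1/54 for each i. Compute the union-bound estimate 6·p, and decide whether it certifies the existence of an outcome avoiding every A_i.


Union bound: P[∪_{i=1}^{6} A_i] ≤ Σ_i P[A_i] ≤ 6·p = 6·(1/54) = 1/9.
Numerically: 1/9 ≈ 0.1111111.
Is 1/9 < 1? YES.
Since P[∪ A_i] ≤ 1/9 < 1, the complement has P[∩ A_i^c] ≥ 1 − 1/9 = 8/9 > 0, so some outcome avoids every A_i.

6·p = 1/9 ≈ 0.1111111; existence CERTIFIED by the union bound.


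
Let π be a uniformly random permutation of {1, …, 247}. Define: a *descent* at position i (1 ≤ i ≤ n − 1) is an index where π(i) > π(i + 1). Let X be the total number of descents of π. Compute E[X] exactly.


Write X = Σ X_I over i = 1, …, 246, with X_I the indicator of one descent.
There are 246 indicators.
For each fixed i, the pair (π(i), π(i+1)) is a uniformly random ordered pair of distinct values from {1, …, 247}; by symmetry P[π(i) > π(i+1)] = 1/2.
By linearity: E[X] = 246 · (1/2) = (247 − 1) · (1/2) = 123 ≈ 123.00000.

E[X] = 123 = 123.00000.


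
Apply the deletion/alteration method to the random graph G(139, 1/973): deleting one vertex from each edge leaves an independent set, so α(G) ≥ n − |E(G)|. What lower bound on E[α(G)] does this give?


E[|E(G)|] = C(139, 2)·p = 9591 · (1/973) = 69/7.
E[α(G)] ≥ n − E[|E(G)|] = 139 − 69/7 = 904/7.
Numerically: ≈ 129.143.
(This is only a lower bound; the true E[α(G)] may be larger.)

E[α(G)] ≥ 904/7 ≈ 129.143.


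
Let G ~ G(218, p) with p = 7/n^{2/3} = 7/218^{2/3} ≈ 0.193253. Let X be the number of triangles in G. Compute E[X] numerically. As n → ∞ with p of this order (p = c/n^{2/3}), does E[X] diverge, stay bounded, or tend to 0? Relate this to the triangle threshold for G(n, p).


Number of potential triangles: C(218, 3) = 1703016.
Each occurs with probability p³ ≈ (0.193253)³ ≈ 7.21740594e-03.
By linearity: E[X] = C(218, 3)·p³ ≈ 1703016 · 7.21740594e-03 ≈ 12291.357798.
Since α = 2/3 < 1, p = c/n^{2/3} ≫ 1/n is above the triangle threshold p ~ 1/n. Asymptotically E[X] ~ (c³/6)·n^{3(1−α)} = (7³/6)·n^{1} → ∞; triangles are abundant w.h.p.

E[X] ≈ 12291.357798; in regime p = Θ(1/n^{2/3}) E[X] diverges (above the triangle threshold p ~ 1/n).


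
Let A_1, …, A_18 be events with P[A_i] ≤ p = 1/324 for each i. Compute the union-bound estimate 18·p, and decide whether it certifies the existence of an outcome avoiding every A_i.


Union bound: P[∪_{i=1}^{18} A_i] ≤ Σ_i P[A_i] ≤ 18·p = 18·(1/324) = 1/18.
Numerically: 1/18 ≈ 0.05556.
Is 1/18 < 1? YES.
Since P[∪ A_i] ≤ 1/18 < 1, the complement has P[∩ A_i^c] ≥ 1 − 1/18 = 17/18 > 0, so some outcome avoids every A_i.

18·p = 1/18 ≈ 0.05556; existence CERTIFIED by the union bound.


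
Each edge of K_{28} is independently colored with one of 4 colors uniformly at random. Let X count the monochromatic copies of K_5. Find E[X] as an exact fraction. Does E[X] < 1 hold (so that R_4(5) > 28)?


E[X] = C(28, 5) · 4^{1 − 10} = 98280 · 4^{−9} = 98280/262144.
As a reduced fraction: E[X] = 12285/32768 ≈ 0.375.
Is E[X] < 1? YES.
Since E[X] < 1, there exists a 4-coloring of K_{28} with no monochromatic K_5; hence R_4(5) > 28.

E[X] = 12285/32768 ≈ 0.375; E[X] < 1, so R_4(5) > 28.


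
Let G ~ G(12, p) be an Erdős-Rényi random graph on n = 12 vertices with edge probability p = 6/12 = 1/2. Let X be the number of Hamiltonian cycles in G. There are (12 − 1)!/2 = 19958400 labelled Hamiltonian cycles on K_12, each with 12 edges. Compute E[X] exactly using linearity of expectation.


K_12 has (12 − 1)!/2 = 19958400 labelled Hamiltonian cycles.
For each such Hamiltonian cycle H, let X_H = 1 if all 12 edges of H are present in G. Then P[X_H = 1] = p^{12} = (1/2)^{12} = 1/4096.
By linearity of expectation: E[X] = Σ_H E[X_H] = 19958400 · p^{12} = 19958400 · 1/4096 = 155925/32.
Numerically: E[X] ≈ 4873.

E[X] = 19958400 · (1/2)^{12} = 155925/32 ≈ 4873.


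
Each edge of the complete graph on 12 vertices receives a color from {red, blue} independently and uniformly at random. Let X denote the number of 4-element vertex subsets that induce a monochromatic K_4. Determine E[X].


Let X = Σ_S X_S over the C(12, 4) = 495 subsets S of size 4, where X_S = 1 if the K_4 on S is monochromatic.
For a fixed S, the K_4 on S has C(4, 2) = 6 edges. P[all 6 edges red] = (1/2)^6, and likewise for blue, so P[monochromatic] = 2·(1/2)^6 = 2^{1 − 6} = 1/32.
By linearity: E[X] = C(12, 4) · 2^{1 − 6} = 495 · 1/32 = 495/32.
Numerically: E[X] ≈ 15.468750.

E[X] = C(12,4)·2^(1−C(4,2)) = 495/32 ≈ 15.468750.


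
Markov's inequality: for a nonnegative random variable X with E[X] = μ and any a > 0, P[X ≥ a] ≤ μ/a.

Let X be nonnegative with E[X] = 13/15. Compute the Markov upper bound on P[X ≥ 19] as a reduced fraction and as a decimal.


μ = E[X] = 13/15, a = 19.
Markov: P[X ≥ 19] ≤ μ/a = (13/15)/19 = 13/285.
Numerically: ≈ 0.04561.
(Since a = 19 > μ = 0.86667, the bound 13/285 is < 1 and informative.)

P[X ≥ 19] ≤ 13/285 ≈ 0.04561.


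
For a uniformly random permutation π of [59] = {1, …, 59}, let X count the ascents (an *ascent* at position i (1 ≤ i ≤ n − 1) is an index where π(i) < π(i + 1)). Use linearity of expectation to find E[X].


Write X = Σ X_I over i = 1, …, 58, with X_I the indicator of one ascent.
There are 58 indicators.
For each fixed i, the pair (π(i), π(i+1)) is a uniformly random ordered pair of distinct values from {1, …, 59}; by symmetry P[π(i) < π(i+1)] = 1/2.
By linearity: E[X] = 58 · (1/2) = (59 − 1) · (1/2) = 29 ≈ 29.00000.

E[X] = 29 = 29.00000.


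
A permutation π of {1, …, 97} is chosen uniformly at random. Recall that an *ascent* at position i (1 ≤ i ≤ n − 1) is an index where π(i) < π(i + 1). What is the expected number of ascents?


Write X = Σ X_I over i = 1, …, 96, with X_I the indicator of one ascent.
There are 96 indicators.
For each fixed i, the pair (π(i), π(i+1)) is a uniformly random ordered pair of distinct values from {1, …, 97}; by symmetry P[π(i) < π(i+1)] = 1/2.
By linearity: E[X] = 96 · (1/2) = (97 − 1) · (1/2) = 48 ≈ 48.00000.

E[X] = 48 = 48.00000.


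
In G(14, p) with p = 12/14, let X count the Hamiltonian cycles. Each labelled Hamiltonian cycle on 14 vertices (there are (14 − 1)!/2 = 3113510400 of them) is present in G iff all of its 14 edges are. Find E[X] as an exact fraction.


K_14 has (14 − 1)!/2 = 3113510400 labelled Hamiltonian cycles.
For each such Hamiltonian cycle H, let X_H = 1 if all 14 edges of H are present in G. Then P[X_H = 1] = p^{14} = (6/7)^{14} = 78364164096/678223072849.
Summing the indicators: E[X] = Σ_H E[X_H] = 3113510400 · p^{14} = 3113510400 · 78364164096/678223072849 = 34855377128600371200/96889010407.
Numerically: E[X] ≈ 3.5975e+08.

E[X] = 3113510400 · (6/7)^{14} = 34855377128600371200/96889010407 ≈ 3.5975e+08.


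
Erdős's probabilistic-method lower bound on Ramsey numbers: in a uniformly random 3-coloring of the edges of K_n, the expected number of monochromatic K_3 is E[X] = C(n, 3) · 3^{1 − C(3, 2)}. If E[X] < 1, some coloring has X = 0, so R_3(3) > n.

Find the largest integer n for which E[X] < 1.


We need C(n, 3) · 3^{1 − 3} < 1, i.e. C(n, 3) < 3^{3 − 1} = 9.
Check values of n near the boundary:
  n = 3: C(3, 3) = 1; 1 < 9? YES
  n = 4: C(4, 3) = 4; 4 < 9? YES
  n = 5: C(5, 3) = 10; 10 < 9? NO
The largest n with C(n, 3) < 9 is n = 4 (where E[X] = 4/9 ≈ 0.444444). Hence R_3(3) > 4, i.e. R_3(3) ≥ 5.

Largest n = 4; hence R_3(3) > 4.


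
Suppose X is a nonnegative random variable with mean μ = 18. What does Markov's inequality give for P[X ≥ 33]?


μ = E[X] = 18, a = 33.
Markov: P[X ≥ 33] ≤ μ/a = (18)/33 = 6/11.
Numerically: ≈ 0.545.
(Since a = 33 > μ = 18.000, the bound 6/11 is < 1 and informative.)

P[X ≥ 33] ≤ 6/11 ≈ 0.545.


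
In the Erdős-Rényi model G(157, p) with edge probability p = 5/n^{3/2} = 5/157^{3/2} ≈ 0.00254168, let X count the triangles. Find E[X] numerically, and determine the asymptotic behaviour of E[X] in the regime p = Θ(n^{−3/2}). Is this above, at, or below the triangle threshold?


Number of potential triangles: C(157, 3) = 632710.
Each occurs with probability p³ ≈ (0.00254168)³ ≈ 1.64195623e-08.
By linearity: E[X] = C(157, 3)·p³ ≈ 632710 · 1.64195623e-08 ≈ 0.010389.
Since α = 3/2 > 1, p = c/n^{3/2} = o(1/n) is below the triangle threshold p ~ 1/n. Asymptotically E[X] ~ (c³/6)·n^{3(1−α)} = (5³/6)·n^{-1.5} → 0, so by Markov's inequality G has no triangles w.h.p.

E[X] ≈ 0.010389; in regime p = Θ(1/n^{3/2}) E[X] tends to 0 (below the triangle threshold p ~ 1/n).


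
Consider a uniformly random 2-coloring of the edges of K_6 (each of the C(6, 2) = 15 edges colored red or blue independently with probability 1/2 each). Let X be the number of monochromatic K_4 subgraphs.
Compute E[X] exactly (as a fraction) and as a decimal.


Let X = Σ_S X_S over the C(6, 4) = 15 subsets S of size 4, where X_S = 1 if the K_4 on S is monochromatic.
For a fixed S, the K_4 on S has C(4, 2) = 6 edges. P[all 6 edges red] = (1/2)^6, and likewise for blue, so P[monochromatic] = 2·(1/2)^6 = 2^{1 − 6} = 1/32.
Summing: E[X] = C(6, 4) · 2^{1 − 6} = 15 · 1/32 = 15/32.
Numerically: E[X] ≈ 0.4688.

E[X] = C(6,4)·2^(1−C(4,2)) = 15/32 ≈ 0.4688.


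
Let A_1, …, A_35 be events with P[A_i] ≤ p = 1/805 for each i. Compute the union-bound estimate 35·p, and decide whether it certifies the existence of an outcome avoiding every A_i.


Union bound: P[∪_{i=1}^{35} A_i] ≤ Σ_i P[A_i] ≤ 35·p = 35·(1/805) = 1/23.
Numerically: 1/23 ≈ 0.04348.
Is 1/23 < 1? YES.
Since P[∪ A_i] ≤ 1/23 < 1, the complement has P[∩ A_i^c] ≥ 1 − 1/23 = 22/23 > 0, so some outcome avoids every A_i.

35·p = 1/23 ≈ 0.04348; existence CERTIFIED by the union bound.


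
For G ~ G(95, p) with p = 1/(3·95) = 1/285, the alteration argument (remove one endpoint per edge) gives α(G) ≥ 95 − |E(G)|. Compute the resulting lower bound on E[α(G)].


E[|E(G)|] = C(95, 2)·p = 4465 · (1/285) = 47/3.
E[α(G)] ≥ n − E[|E(G)|] = 95 − 47/3 = 238/3.
Numerically: ≈ 79.333.
(This is only a lower bound; the true E[α(G)] may be larger.)

E[α(G)] ≥ 238/3 ≈ 79.333.


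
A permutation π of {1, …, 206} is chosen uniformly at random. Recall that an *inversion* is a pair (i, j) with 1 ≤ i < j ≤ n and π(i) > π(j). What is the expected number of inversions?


Write X = Σ X_I over the C(206, 2) = 21115 pairs i < j, with X_I the indicator of one inversion.
There are 21115 indicators.
For each fixed pair i < j, the values π(i) and π(j) are two distinct elements of {1, …, 206} in uniformly random order; by symmetry P[π(i) > π(j)] = 1/2.
By linearity: E[X] = 21115 · (1/2) = C(206, 2) · (1/2) = 21115/2 = 21115/2 ≈ 10557.500000.

E[X] = 21115/2 = 10557.500000.


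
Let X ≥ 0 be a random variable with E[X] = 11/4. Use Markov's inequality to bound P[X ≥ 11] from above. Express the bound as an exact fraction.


μ = E[X] = 11/4, a = 11.
Markov: P[X ≥ 11] ≤ μ/a = (11/4)/11 = 1/4.
Numerically: ≈ 0.25000.
(Since a = 11 > μ = 2.75000, the bound 1/4 is < 1 and informative.)

P[X ≥ 11] ≤ 1/4 ≈ 0.25000.


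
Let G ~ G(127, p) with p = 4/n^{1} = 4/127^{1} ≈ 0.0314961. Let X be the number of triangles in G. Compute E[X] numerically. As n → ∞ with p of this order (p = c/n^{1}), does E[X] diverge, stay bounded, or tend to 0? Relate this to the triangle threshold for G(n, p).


Number of potential triangles: C(127, 3) = 333375.
Each occurs with probability p³ ≈ (0.0314961)³ ≈ 3.12441570e-05.
By linearity: E[X] = C(127, 3)·p³ ≈ 333375 · 3.12441570e-05 ≈ 10.416021.
Here α = 1, so p = 4/n is exactly at the triangle threshold p ~ 1/n. Asymptotically E[X] → c³/6 = 4³/6 = 32/3 ≈ 10.666667, a bounded constant. In this regime the triangle count is asymptotically Poisson(c³/6).

E[X] ≈ 10.416021; in regime p = Θ(1/n^{1}) E[X] stays bounded (at the triangle threshold p ~ 1/n).


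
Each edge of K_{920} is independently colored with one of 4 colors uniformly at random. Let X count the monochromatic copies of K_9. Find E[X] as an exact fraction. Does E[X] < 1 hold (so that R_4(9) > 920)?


E[X] = C(920, 9) · 4^{1 − 36} = 1251067384312182251760 · 4^{−35} = 1251067384312182251760/1180591620717411303424.
As a reduced fraction: E[X] = 78191711519511390735/73786976294838206464 ≈ 1.060.
Is E[X] < 1? NO.
Since E[X] ≥ 1, the first-moment bound is inconclusive at n = 920; it does NOT by itself certify R_4(9) > 920.

E[X] = 78191711519511390735/73786976294838206464 ≈ 1.060; E[X] ≥ 1; first-moment method inconclusive here.


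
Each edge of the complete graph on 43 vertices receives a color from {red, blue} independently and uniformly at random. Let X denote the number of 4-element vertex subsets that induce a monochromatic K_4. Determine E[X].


Let X = Σ_S X_S over the C(43, 4) = 123410 subsets S of size 4, where X_S = 1 if the K_4 on S is monochromatic.
For a fixed S, the K_4 on S has C(4, 2) = 6 edges. P[all 6 edges red] = (1/2)^6, and likewise for blue, so P[monochromatic] = 2·(1/2)^6 = 2^{1 − 6} = 1/32.
Summing: E[X] = C(43, 4) · 2^{1 − 6} = 123410 · 1/32 = 61705/16.
Numerically: E[X] ≈ 3856.5625.

E[X] = C(43,4)·2^(1−C(4,2)) = 61705/16 ≈ 3856.5625.


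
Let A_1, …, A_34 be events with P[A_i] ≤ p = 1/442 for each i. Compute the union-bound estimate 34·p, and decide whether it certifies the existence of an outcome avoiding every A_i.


Union bound: P[∪_{i=1}^{34} A_i] ≤ Σ_i P[A_i] ≤ 34·p = 34·(1/442) = 1/13.
Numerically: 1/13 ≈ 0.076923.
Is 1/13 < 1? YES.
Since P[∪ A_i] ≤ 1/13 < 1, the complement has P[∩ A_i^c] ≥ 1 − 1/13 = 12/13 > 0, so some outcome avoids every A_i.

34·p = 1/13 ≈ 0.076923; existence CERTIFIED by the union bound.


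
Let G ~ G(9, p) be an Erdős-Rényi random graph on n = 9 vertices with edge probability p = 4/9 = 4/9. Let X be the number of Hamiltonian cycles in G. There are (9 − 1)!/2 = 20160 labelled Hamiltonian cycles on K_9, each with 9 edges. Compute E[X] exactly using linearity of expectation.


K_9 has (9 − 1)!/2 = 20160 labelled Hamiltonian cycles.
For each such Hamiltonian cycle H, let X_H = 1 if all 9 edges of H are present in G. Then P[X_H = 1] = p^{9} = (4/9)^{9} = 262144/387420489.
Summing the indicators: E[X] = Σ_H E[X_H] = 20160 · p^{9} = 20160 · 262144/387420489 = 587202560/43046721.
Numerically: E[X] ≈ 13.641.

E[X] = 20160 · (4/9)^{9} = 587202560/43046721 ≈ 13.641.


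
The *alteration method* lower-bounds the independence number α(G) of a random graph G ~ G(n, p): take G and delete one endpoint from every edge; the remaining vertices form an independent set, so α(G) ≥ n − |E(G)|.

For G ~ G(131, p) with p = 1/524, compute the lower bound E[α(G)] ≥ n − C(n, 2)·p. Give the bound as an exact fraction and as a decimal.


E[|E(G)|] = C(131, 2)·p = 8515 · (1/524) = 65/4.
E[α(G)] ≥ n − E[|E(G)|] = 131 − 65/4 = 459/4.
Numerically: ≈ 114.750000.
(This is only a lower bound; the true E[α(G)] may be larger.)

E[α(G)] ≥ 459/4 ≈ 114.750000.


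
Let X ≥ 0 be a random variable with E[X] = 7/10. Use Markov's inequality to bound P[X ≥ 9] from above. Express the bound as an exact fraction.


μ = E[X] = 7/10, a = 9.
Markov: P[X ≥ 9] ≤ μ/a = (7/10)/9 = 7/90.
Numerically: ≈ 0.077778.
(Since a = 9 > μ = 0.700000, the bound 7/90 is < 1 and informative.)

P[X ≥ 9] ≤ 7/90 ≈ 0.077778.


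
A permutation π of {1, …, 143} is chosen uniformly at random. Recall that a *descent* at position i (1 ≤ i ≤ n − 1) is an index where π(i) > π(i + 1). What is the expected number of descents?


Write X = Σ X_I over i = 1, …, 142, with X_I the indicator of one descent.
There are 142 indicators.
For each fixed i, the pair (π(i), π(i+1)) is a uniformly random ordered pair of distinct values from {1, …, 143}; by symmetry P[π(i) > π(i+1)] = 1/2.
By linearity: E[X] = 142 · (1/2) = (143 − 1) · (1/2) = 71 ≈ 71.000000.

E[X] = 71 = 71.000000.


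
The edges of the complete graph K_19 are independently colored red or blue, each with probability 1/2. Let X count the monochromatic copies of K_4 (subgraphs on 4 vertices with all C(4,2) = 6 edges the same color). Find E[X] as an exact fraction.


Let X = Σ_S X_S over the C(19, 4) = 3876 subsets S of size 4, where X_S = 1 if the K_4 on S is monochromatic.
For a fixed S, the K_4 on S has C(4, 2) = 6 edges. P[all 6 edges red] = (1/2)^6, and likewise for blue, so P[monochromatic] = 2·(1/2)^6 = 2^{1 − 6} = 1/32.
By linearity: E[X] = C(19, 4) · 2^{1 − 6} = 3876 · 1/32 = 969/8.
Numerically: E[X] ≈ 121.1250.

E[X] = C(19,4)·2^(1−C(4,2)) = 969/8 ≈ 121.1250.


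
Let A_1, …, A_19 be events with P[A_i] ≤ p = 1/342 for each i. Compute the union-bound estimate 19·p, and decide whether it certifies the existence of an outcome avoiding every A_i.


Union bound: P[∪_{i=1}^{19} A_i] ≤ Σ_i P[A_i] ≤ 19·p = 19·(1/342) = 1/18.
Numerically: 1/18 ≈ 0.056.
Is 1/18 < 1? YES.
Since P[∪ A_i] ≤ 1/18 < 1, the complement has P[∩ A_i^c] ≥ 1 − 1/18 = 17/18 > 0, so some outcome avoids every A_i.

19·p = 1/18 ≈ 0.056; existence CERTIFIED by the union bound.


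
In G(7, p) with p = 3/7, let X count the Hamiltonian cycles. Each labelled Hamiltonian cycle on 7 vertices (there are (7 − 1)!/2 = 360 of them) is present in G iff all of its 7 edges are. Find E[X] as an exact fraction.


K_7 has (7 − 1)!/2 = 360 labelled Hamiltonian cycles.
For each such Hamiltonian cycle H, let X_H = 1 if all 7 edges of H are present in G. Then P[X_H = 1] = p^{7} = (3/7)^{7} = 2187/823543.
By linearity: E[X] = Σ_H E[X_H] = 360 · p^{7} = 360 · 2187/823543 = 787320/823543.
Numerically: E[X] ≈ 0.956.

E[X] = 360 · (3/7)^{7} = 787320/823543 ≈ 0.956.


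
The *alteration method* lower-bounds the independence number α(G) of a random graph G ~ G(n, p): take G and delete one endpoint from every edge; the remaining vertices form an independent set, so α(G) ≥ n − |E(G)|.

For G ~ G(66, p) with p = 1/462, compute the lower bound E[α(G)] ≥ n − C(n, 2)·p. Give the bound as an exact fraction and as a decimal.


E[|E(G)|] = C(66, 2)·p = 2145 · (1/462) = 65/14.
E[α(G)] ≥ n − E[|E(G)|] = 66 − 65/14 = 859/14.
Numerically: ≈ 61.357143.
(This is only a lower bound; the true E[α(G)] may be larger.)

E[α(G)] ≥ 859/14 ≈ 61.357143.


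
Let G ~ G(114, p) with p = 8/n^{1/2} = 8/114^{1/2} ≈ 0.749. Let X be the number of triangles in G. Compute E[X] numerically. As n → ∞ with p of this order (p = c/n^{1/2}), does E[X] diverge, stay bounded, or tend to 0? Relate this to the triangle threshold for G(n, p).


Number of potential triangles: C(114, 3) = 240464.
Each occurs with probability p³ ≈ (0.749)³ ≈ 4.20642e-01.
By linearity: E[X] = C(114, 3)·p³ ≈ 240464 · 4.20642e-01 ≈ 101149.270.
Since α = 1/2 < 1, p = c/n^{1/2} ≫ 1/n is above the triangle threshold p ~ 1/n. Asymptotically E[X] ~ (c³/6)·n^{3(1−α)} = (8³/6)·n^{1.5} → ∞; triangles are abundant w.h.p.

E[X] ≈ 101149.270; in regime p = Θ(1/n^{1/2}) E[X] diverges (above the triangle threshold p ~ 1/n).


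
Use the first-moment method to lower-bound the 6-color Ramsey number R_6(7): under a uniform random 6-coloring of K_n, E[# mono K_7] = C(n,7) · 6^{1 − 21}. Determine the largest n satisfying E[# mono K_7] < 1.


We need C(n, 7) · 6^{1 − 21} < 1, i.e. C(n, 7) < 6^{21 − 1} = 3656158440062976.
Check values of n near the boundary:
  n = 566: C(566, 7) = 3557206237959440; 3557206237959440 < 3656158440062976? YES
  n = 567: C(567, 7) = 3601671315933933; 3601671315933933 < 3656158440062976? YES
  n = 568: C(568, 7) = 3646611956239704; 3646611956239704 < 3656158440062976? YES
  n = 569: C(569, 7) = 3692032389858348; 3692032389858348 < 3656158440062976? NO
The largest n with C(n, 7) < 3656158440062976 is n = 568 (where E[X] = 16882462760369/16926659444736 ≈ 0.9974). Hence R_6(7) > 568, i.e. R_6(7) ≥ 569.

Largest n = 568; hence R_6(7) > 568.


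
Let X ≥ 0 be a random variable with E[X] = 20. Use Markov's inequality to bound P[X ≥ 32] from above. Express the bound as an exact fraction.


μ = E[X] = 20, a = 32.
Markov: P[X ≥ 32] ≤ μ/a = (20)/32 = 5/8.
Numerically: ≈ 0.6250.
(Since a = 32 > μ = 20.0000, the bound 5/8 is < 1 and informative.)

P[X ≥ 32] ≤ 5/8 ≈ 0.6250.


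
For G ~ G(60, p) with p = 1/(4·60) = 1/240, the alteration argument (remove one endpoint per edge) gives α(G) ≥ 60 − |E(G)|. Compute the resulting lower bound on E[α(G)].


E[|E(G)|] = C(60, 2)·p = 1770 · (1/240) = 59/8.
E[α(G)] ≥ n − E[|E(G)|] = 60 − 59/8 = 421/8.
Numerically: ≈ 52.6250.
(This is only a lower bound; the true E[α(G)] may be larger.)

E[α(G)] ≥ 421/8 ≈ 52.6250.


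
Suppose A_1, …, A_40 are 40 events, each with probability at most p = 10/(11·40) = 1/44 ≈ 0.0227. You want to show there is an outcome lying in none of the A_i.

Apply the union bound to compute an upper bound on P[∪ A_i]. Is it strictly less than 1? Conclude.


Union bound: P[∪_{i=1}^{40} A_i] ≤ Σ_i P[A_i] ≤ 40·p = 40·(1/44) = 10/11.
Numerically: 10/11 ≈ 0.9091.
Is 10/11 < 1? YES.
Since P[∪ A_i] ≤ 10/11 < 1, the complement has P[∩ A_i^c] ≥ 1 − 10/11 = 1/11 > 0, so some outcome avoids every A_i.

40·p = 10/11 ≈ 0.9091; existence CERTIFIED by the union bound.


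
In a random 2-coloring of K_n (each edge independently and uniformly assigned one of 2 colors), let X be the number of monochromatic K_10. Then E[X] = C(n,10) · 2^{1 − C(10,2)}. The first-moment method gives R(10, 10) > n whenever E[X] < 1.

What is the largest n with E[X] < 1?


We need C(n, 10) · 2^{1 − 45} < 1, i.e. C(n, 10) < 2^{45 − 1} = 17592186044416.
Check values of n near the boundary:
  n = 99: C(99, 10) = 15579278510796; 15579278510796 < 17592186044416? YES
  n = 100: C(100, 10) = 17310309456440; 17310309456440 < 17592186044416? YES
  n = 101: C(101, 10) = 19212541264840; 19212541264840 < 17592186044416? NO
The largest n with C(n, 10) < 17592186044416 is n = 100 (where E[X] = 2163788682055/2199023255552 ≈ 0.98398). Hence R(10, 10) > 100, i.e. R(10, 10) ≥ 101.

Largest n = 100; hence R(10, 10) > 100.


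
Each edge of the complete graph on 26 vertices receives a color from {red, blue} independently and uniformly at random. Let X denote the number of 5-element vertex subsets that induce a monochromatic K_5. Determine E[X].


Let X = Σ_S X_S over the C(26, 5) = 65780 subsets S of size 5, where X_S = 1 if the K_5 on S is monochromatic.
For a fixed S, the K_5 on S has C(5, 2) = 10 edges. P[all 10 edges red] = (1/2)^10, and likewise for blue, so P[monochromatic] = 2·(1/2)^10 = 2^{1 − 10} = 1/512.
By linearity of expectation: E[X] = C(26, 5) · 2^{1 − 10} = 65780 · 1/512 = 16445/128.
Numerically: E[X] ≈ 128.47656.

E[X] = C(26,5)·2^(1−C(5,2)) = 16445/128 ≈ 128.47656.


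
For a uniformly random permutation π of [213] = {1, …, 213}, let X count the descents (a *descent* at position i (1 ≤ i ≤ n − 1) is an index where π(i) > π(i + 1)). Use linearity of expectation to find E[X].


Write X = Σ X_I over i = 1, …, 212, with X_I the indicator of one descent.
There are 212 indicators.
For each fixed i, the pair (π(i), π(i+1)) is a uniformly random ordered pair of distinct values from {1, …, 213}; by symmetry P[π(i) > π(i+1)] = 1/2.
By linearity: E[X] = 212 · (1/2) = (213 − 1) · (1/2) = 106 ≈ 106.0000.

E[X] = 106 = 106.0000.


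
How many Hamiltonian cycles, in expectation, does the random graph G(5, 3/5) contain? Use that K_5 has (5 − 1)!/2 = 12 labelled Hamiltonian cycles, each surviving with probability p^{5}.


K_5 has (5 − 1)!/2 = 12 labelled Hamiltonian cycles.
For each such Hamiltonian cycle H, let X_H = 1 if all 5 edges of H are present in G. Then P[X_H = 1] = p^{5} = (3/5)^{5} = 243/3125.
By linearity of expectation: E[X] = Σ_H E[X_H] = 12 · p^{5} = 12 · 243/3125 = 2916/3125.
Numerically: E[X] ≈ 0.9331.

E[X] = 12 · (3/5)^{5} = 2916/3125 ≈ 0.9331.


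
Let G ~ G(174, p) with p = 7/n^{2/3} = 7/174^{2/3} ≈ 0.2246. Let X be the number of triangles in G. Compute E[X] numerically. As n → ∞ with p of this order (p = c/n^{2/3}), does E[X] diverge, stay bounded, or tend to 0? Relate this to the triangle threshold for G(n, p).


Number of potential triangles: C(174, 3) = 862924.
Each occurs with probability p³ ≈ (0.2246)³ ≈ 1.132911e-02.
By linearity: E[X] = C(174, 3)·p³ ≈ 862924 · 1.132911e-02 ≈ 9776.1571.
Since α = 2/3 < 1, p = c/n^{2/3} ≫ 1/n is above the triangle threshold p ~ 1/n. Asymptotically E[X] ~ (c³/6)·n^{3(1−α)} = (7³/6)·n^{1} → ∞; triangles are abundant w.h.p.

E[X] ≈ 9776.1571; in regime p = Θ(1/n^{2/3}) E[X] diverges (above the triangle threshold p ~ 1/n).


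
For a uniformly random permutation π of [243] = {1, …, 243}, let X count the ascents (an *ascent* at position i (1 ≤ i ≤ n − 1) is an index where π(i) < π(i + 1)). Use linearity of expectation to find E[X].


Write X = Σ X_I over i = 1, …, 242, with X_I the indicator of one ascent.
There are 242 indicators.
For each fixed i, the pair (π(i), π(i+1)) is a uniformly random ordered pair of distinct values from {1, …, 243}; by symmetry P[π(i) < π(i+1)] = 1/2.
By linearity: E[X] = 242 · (1/2) = (243 − 1) · (1/2) = 121 ≈ 121.0000.

E[X] = 121 = 121.0000.


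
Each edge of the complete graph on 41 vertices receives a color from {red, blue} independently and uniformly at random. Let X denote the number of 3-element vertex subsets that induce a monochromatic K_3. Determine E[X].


Let X = Σ_S X_S over the C(41, 3) = 10660 subsets S of size 3, where X_S = 1 if the K_3 on S is monochromatic.
For a fixed S, the K_3 on S has C(3, 2) = 3 edges. P[all 3 edges red] = (1/2)^3, and likewise for blue, so P[monochromatic] = 2·(1/2)^3 = 2^{1 − 3} = 1/4.
By linearity of expectation: E[X] = C(41, 3) · 2^{1 − 3} = 10660 · 1/4 = 2665.
Numerically: E[X] ≈ 2665.00000.

E[X] = C(41,3)·2^(1−C(3,2)) = 2665 ≈ 2665.00000.


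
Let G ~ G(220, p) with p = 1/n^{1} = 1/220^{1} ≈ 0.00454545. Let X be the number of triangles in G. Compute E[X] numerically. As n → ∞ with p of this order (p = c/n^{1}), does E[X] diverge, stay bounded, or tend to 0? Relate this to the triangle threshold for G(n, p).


Number of potential triangles: C(220, 3) = 1750540.
Each occurs with probability p³ ≈ (0.00454545)³ ≈ 9.39143501e-08.
By linearity: E[X] = C(220, 3)·p³ ≈ 1750540 · 9.39143501e-08 ≈ 0.164401.
Here α = 1, so p = 1/n is exactly at the triangle threshold p ~ 1/n. Asymptotically E[X] → c³/6 = 1³/6 = 1/6 ≈ 0.166667, a bounded constant. In this regime the triangle count is asymptotically Poisson(c³/6).

E[X] ≈ 0.164401; in regime p = Θ(1/n^{1}) E[X] stays bounded (at the triangle threshold p ~ 1/n).


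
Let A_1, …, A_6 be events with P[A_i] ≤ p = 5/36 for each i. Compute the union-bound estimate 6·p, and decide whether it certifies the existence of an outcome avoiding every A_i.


Union bound: P[∪_{i=1}^{6} A_i] ≤ Σ_i P[A_i] ≤ 6·p = 6·(5/36) = 5/6.
Numerically: 5/6 ≈ 0.8333333.
Is 5/6 < 1? YES.
Since P[∪ A_i] ≤ 5/6 < 1, the complement has P[∩ A_i^c] ≥ 1 − 5/6 = 1/6 > 0, so some outcome avoids every A_i.

6·p = 5/6 ≈ 0.8333333; existence CERTIFIED by the union bound.


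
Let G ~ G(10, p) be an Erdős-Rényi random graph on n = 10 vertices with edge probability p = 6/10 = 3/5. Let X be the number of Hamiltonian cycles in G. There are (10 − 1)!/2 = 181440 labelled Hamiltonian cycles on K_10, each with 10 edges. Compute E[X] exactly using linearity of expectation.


K_10 has (10 − 1)!/2 = 181440 labelled Hamiltonian cycles.
For each such Hamiltonian cycle H, let X_H = 1 if all 10 edges of H are present in G. Then P[X_H = 1] = p^{10} = (3/5)^{10} = 59049/9765625.
By linearity of expectation: E[X] = Σ_H E[X_H] = 181440 · p^{10} = 181440 · 59049/9765625 = 2142770112/1953125.
Numerically: E[X] ≈ 1.1e+03.

E[X] = 181440 · (3/5)^{10} = 2142770112/1953125 ≈ 1.1e+03.


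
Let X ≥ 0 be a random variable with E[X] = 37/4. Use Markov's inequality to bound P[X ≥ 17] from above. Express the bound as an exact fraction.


μ = E[X] = 37/4, a = 17.
Markov: P[X ≥ 17] ≤ μ/a = (37/4)/17 = 37/68.
Numerically: ≈ 0.54412.
(Since a = 17 > μ = 9.25000, the bound 37/68 is < 1 and informative.)

P[X ≥ 17] ≤ 37/68 ≈ 0.54412.


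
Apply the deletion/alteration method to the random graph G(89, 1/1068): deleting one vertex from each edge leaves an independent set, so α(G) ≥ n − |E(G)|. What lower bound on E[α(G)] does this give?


E[|E(G)|] = C(89, 2)·p = 3916 · (1/1068) = 11/3.
E[α(G)] ≥ n − E[|E(G)|] = 89 − 11/3 = 256/3.
Numerically: ≈ 85.33333.
(This is only a lower bound; the true E[α(G)] may be larger.)

E[α(G)] ≥ 256/3 ≈ 85.33333.


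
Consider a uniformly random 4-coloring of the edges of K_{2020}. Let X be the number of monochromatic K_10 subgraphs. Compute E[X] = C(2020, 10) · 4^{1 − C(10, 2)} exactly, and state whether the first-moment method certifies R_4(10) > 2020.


E[X] = C(2020, 10) · 4^{1 − 45} = 304832018578739931133653656 · 4^{−44} = 304832018578739931133653656/309485009821345068724781056.
As a reduced fraction: E[X] = 38104002322342491391706707/38685626227668133590597632 ≈ 0.985.
Is E[X] < 1? YES.
Since E[X] < 1, there exists a 4-coloring of K_{2020} with no monochromatic K_10; hence R_4(10) > 2020.

E[X] = 38104002322342491391706707/38685626227668133590597632 ≈ 0.985; E[X] < 1, so R_4(10) > 2020.


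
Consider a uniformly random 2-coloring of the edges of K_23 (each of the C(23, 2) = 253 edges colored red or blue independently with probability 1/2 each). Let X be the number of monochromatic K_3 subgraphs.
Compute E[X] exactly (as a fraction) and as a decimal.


Let X = Σ_S X_S over the C(23, 3) = 1771 subsets S of size 3, where X_S = 1 if the K_3 on S is monochromatic.
For a fixed S, the K_3 on S has C(3, 2) = 3 edges. P[all 3 edges red] = (1/2)^3, and likewise for blue, so P[monochromatic] = 2·(1/2)^3 = 2^{1 − 3} = 1/4.
By linearity of expectation: E[X] = C(23, 3) · 2^{1 − 3} = 1771 · 1/4 = 1771/4.
Numerically: E[X] ≈ 442.750000.

E[X] = C(23,3)·2^(1−C(3,2)) = 1771/4 ≈ 442.750000.


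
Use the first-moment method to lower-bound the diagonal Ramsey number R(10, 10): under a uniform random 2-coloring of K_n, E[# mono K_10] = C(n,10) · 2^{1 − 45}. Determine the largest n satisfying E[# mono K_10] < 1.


We need C(n, 10) · 2^{1 − 45} < 1, i.e. C(n, 10) < 2^{45 − 1} = 17592186044416.
Check values of n near the boundary:
  n = 97: C(97, 10) = 12576469727536; 12576469727536 < 17592186044416? YES
  n = 98: C(98, 10) = 14005614014756; 14005614014756 < 17592186044416? YES
  n = 99: C(99, 10) = 15579278510796; 15579278510796 < 17592186044416? YES
  n = 100: C(100, 10) = 17310309456440; 17310309456440 < 17592186044416? YES
  n = 101: C(101, 10) = 19212541264840; 19212541264840 < 17592186044416? NO
  n = 102: C(102, 10) = 21300860967540; 21300860967540 < 17592186044416? NO
  n = 103: C(103, 10) = 23591276125340; 23591276125340 < 17592186044416? NO
The largest n with C(n, 10) < 17592186044416 is n = 100 (where E[X] = 2163788682055/2199023255552 ≈ 0.983977). Hence R(10, 10) > 100, i.e. R(10, 10) ≥ 101.

Largest n = 100; hence R(10, 10) > 100.


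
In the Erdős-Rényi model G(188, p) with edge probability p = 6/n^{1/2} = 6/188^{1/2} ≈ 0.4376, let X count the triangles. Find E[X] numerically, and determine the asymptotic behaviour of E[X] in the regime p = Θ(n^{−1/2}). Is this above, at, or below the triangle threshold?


Number of potential triangles: C(188, 3) = 1089836.
Each occurs with probability p³ ≈ (0.4376)³ ≈ 8.379478e-02.
By linearity: E[X] = C(188, 3)·p³ ≈ 1089836 · 8.379478e-02 ≈ 91322.5704.
Since α = 1/2 < 1, p = c/n^{1/2} ≫ 1/n is above the triangle threshold p ~ 1/n. Asymptotically E[X] ~ (c³/6)·n^{3(1−α)} = (6³/6)·n^{1.5} → ∞; triangles are abundant w.h.p.

E[X] ≈ 91322.5704; in regime p = Θ(1/n^{1/2}) E[X] diverges (above the triangle threshold p ~ 1/n).
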